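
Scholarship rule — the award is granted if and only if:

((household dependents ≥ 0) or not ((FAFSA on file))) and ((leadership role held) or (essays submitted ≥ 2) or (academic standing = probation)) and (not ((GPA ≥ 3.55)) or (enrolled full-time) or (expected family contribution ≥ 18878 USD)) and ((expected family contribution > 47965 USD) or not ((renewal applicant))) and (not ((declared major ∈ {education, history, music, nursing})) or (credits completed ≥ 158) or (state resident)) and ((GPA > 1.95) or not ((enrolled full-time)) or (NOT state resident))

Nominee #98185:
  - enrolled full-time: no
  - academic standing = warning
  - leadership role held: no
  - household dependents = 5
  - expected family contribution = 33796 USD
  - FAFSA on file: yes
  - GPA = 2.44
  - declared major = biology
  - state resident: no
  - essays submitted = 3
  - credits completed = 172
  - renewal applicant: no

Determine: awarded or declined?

Atomic conditions:
  household dependents ≥ 0: 5 ≥ 0 is true
  FAFSA on file: yes → true
  leadership role held: no → false
  essays submitted ≥ 2: 3 ≥ 2 is true
  academic standing = probation: warning == probation is false
  GPA ≥ 3.55: 2.44 ≥ 3.55 is false
  enrolled full-time: no → false
  expected family contribution ≥ 18878 USD: 33796 ≥ 18878 is true
  expected family contribution > 47965 USD: 33796 > 47965 is false
  renewal applicant: no → false
  declared major ∈ {education, history, music, nursing}: biology is not in the set → false
  credits completed ≥ 158: 172 ≥ 158 is true
  state resident: no → false
  GPA > 1.95: 2.44 > 1.95 is true
  NOT state resident: no → true
Combine:
[1.2] NOT true = false
[1] true OR false = true
[2] false OR true OR false = true
[3.1] NOT false = true
[3] true OR false OR true = true
[4.2] NOT false = true
[4] false OR true = true
[5.1] NOT false = true
[5] true OR true OR false = true
[6.2] NOT false = true
[6] true OR true OR true = true
[root] true AND true AND true AND true AND true AND true = true
Overall: true → awarded

Awarded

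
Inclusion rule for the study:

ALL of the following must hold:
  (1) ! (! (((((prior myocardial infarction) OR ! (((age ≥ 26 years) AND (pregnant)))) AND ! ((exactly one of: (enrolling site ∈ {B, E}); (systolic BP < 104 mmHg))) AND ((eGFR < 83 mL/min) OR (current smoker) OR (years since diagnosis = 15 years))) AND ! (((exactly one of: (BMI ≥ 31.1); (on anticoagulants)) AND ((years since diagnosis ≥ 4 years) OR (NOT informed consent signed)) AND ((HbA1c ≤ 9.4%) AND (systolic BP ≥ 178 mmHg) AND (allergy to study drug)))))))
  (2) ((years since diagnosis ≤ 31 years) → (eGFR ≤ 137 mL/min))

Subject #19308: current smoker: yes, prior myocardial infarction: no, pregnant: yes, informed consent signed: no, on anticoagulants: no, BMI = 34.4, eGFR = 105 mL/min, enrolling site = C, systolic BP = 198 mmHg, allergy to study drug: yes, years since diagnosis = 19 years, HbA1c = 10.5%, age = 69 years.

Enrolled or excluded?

Atomic conditions:
  prior myocardial infarction: no → false
  age ≥ 26 years: 69 ≥ 26 is true
  pregnant: yes → true
  enrolling site ∈ {B, E}: C is not in the set → false
  systolic BP < 104 mmHg: 198 < 104 is false
  eGFR < 83 mL/min: 105 < 83 is false
  current smoker: yes → true
  years since diagnosis = 15 years: 19 == 15 is false
  BMI ≥ 31.1: 34.4 ≥ 31.1 is true
  on anticoagulants: no → false
  years since diagnosis ≥ 4 years: 19 ≥ 4 is true
  NOT informed consent signed: no → true
  HbA1c ≤ 9.4%: 10.5 ≤ 9.4 is false
  systolic BP ≥ 178 mmHg: 198 ≥ 178 is true
  allergy to study drug: yes → true
  years since diagnosis ≤ 31 years: 19 ≤ 31 is true
  eGFR ≤ 137 mL/min: 105 ≤ 137 is true
Combine:
[1.1.1.1.1.2.1] true AND true = true
[1.1.1.1.1.2] NOT true = false
[1.1.1.1.1] false OR false = false
[1.1.1.1.2.1] exactly-one(false, false) = false
[1.1.1.1.2] NOT false = true
[1.1.1.1.3] false OR true OR false = true
[1.1.1.1] false AND true AND true = false
[1.1.1.2.1.1] exactly-one(true, false) = true
[1.1.1.2.1.2] true OR true = true
[1.1.1.2.1.3] false AND true AND true = false
[1.1.1.2.1] true AND true AND false = false
[1.1.1.2] NOT false = true
[1.1.1] false AND true = false
[1.1] NOT false = true
[1] NOT true = false
[2] true → true = true
[root] false AND true = false
Overall: false → excluded

Excluded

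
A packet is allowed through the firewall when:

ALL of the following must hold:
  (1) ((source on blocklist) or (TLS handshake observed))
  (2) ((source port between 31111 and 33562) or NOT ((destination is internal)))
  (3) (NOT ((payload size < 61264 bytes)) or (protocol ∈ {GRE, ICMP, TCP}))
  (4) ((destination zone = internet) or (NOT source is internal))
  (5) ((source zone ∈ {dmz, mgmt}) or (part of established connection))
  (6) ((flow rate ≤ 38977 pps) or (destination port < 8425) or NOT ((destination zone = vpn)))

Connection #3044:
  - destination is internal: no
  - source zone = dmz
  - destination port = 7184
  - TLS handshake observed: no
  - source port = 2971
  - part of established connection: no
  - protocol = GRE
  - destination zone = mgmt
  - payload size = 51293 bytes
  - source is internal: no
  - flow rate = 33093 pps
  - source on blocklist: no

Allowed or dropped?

Dropped

Atomic conditions:
  source on blocklist: no → false
  TLS handshake observed: no → false
  source port between 31111 and 33562: 2971 in [31111, 33562] is false
  destination is internal: no → false
  payload size < 61264 bytes: 51293 < 61264 is true
  protocol ∈ {GRE, ICMP, TCP}: GRE is in the set → true
  destination zone = internet: mgmt == internet is false
  NOT source is internal: no → true
  source zone ∈ {dmz, mgmt}: dmz is in the set → true
  part of established connection: no → false
  flow rate ≤ 38977 pps: 33093 ≤ 38977 is true
  destination port < 8425: 7184 < 8425 is true
  destination zone = vpn: mgmt == vpn is false
Combine:
[1] false OR false = false
[2.2] NOT false = true
[2] false OR true = true
[3.1] NOT true = false
[3] false OR true = true
[4] false OR true = true
[5] true OR false = true
[6.3] NOT false = true
[6] true OR true OR true = true
[root] false AND true AND true AND true AND true AND true = false
Overall: false → dropped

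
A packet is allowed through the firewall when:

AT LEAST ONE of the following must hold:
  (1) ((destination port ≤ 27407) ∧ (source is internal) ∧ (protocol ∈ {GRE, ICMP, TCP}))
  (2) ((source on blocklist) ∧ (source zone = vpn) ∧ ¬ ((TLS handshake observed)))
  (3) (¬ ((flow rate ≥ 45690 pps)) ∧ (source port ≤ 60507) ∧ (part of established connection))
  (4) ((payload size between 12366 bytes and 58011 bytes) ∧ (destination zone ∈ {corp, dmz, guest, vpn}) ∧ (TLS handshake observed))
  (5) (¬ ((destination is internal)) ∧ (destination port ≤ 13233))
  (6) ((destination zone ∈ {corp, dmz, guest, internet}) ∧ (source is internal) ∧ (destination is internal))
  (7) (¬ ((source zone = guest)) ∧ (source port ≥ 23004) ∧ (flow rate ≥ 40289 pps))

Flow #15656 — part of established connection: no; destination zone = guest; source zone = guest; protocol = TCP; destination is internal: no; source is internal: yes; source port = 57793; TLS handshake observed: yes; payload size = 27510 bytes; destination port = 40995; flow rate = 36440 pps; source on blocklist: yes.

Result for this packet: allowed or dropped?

Allowed

Atomic conditions:
  destination port ≤ 27407: 40995 ≤ 27407 is false
  source is internal: yes → true
  protocol ∈ {GRE, ICMP, TCP}: TCP is in the set → true
  source on blocklist: yes → true
  source zone = vpn: guest == vpn is false
  TLS handshake observed: yes → true
  flow rate ≥ 45690 pps: 36440 ≥ 45690 is false
  source port ≤ 60507: 57793 ≤ 60507 is true
  part of established connection: no → false
  payload size between 12366 bytes and 58011 bytes: 27510 in [12366, 58011] is true
  destination zone ∈ {corp, dmz, guest, vpn}: guest is in the set → true
  destination is internal: no → false
  destination port ≤ 13233: 40995 ≤ 13233 is false
  destination zone ∈ {corp, dmz, guest, internet}: guest is in the set → true
  source zone = guest: guest == guest is true
  source port ≥ 23004: 57793 ≥ 23004 is true
  flow rate ≥ 40289 pps: 36440 ≥ 40289 is false
Combine:
[1] false AND true AND true = false
[2.3] NOT true = false
[2] true AND false AND false = false
[3.1] NOT false = true
[3] true AND true AND false = false
[4] true AND true AND true = true
[5.1] NOT false = true
[5] true AND false = false
[6] true AND true AND false = false
[7.1] NOT true = false
[7] false AND true AND false = false
[root] false OR false OR false OR true OR false OR false OR false = true
Overall: true → allowed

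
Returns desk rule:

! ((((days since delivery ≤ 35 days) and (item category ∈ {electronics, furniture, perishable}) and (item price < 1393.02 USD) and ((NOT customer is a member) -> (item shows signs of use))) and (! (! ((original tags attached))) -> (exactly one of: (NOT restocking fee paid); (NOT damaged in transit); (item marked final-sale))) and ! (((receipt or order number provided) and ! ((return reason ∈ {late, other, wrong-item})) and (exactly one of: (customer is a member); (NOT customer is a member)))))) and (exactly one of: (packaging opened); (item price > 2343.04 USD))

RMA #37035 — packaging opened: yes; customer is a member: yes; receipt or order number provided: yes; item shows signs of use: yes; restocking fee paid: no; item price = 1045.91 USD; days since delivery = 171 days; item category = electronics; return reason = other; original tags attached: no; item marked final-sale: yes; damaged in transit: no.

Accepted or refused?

Accepted

Atomic conditions:
  days since delivery ≤ 35 days: 171 ≤ 35 is false
  item category ∈ {electronics, furniture, perishable}: electronics is in the set → true
  item price < 1393.02 USD: 1045.91 < 1393.02 is true
  NOT customer is a member: yes → false
  item shows signs of use: yes → true
  original tags attached: no → false
  NOT restocking fee paid: no → true
  NOT damaged in transit: no → true
  item marked final-sale: yes → true
  receipt or order number provided: yes → true
  return reason ∈ {late, other, wrong-item}: other is in the set → true
  customer is a member: yes → true
  packaging opened: yes → true
  item price > 2343.04 USD: 1045.91 > 2343.04 is false
Combine:
[1.1.1.4] false → true (antecedent false ⇒ implication holds) = true
[1.1.1] false AND true AND true AND true = false
[1.1.2.1.1] NOT false = true
[1.1.2.1] NOT true = false
[1.1.2.2] exactly-one(true, true, true) = false
[1.1.2] false → false (antecedent false ⇒ implication holds) = true
[1.1.3.1.2] NOT true = false
[1.1.3.1.3] exactly-one(true, false) = true
[1.1.3.1] true AND false AND true = false
[1.1.3] NOT false = true
[1.1] false AND true AND true = false
[1] NOT false = true
[2] exactly-one(true, false) = true
[root] true AND true = true
Overall: true → accepted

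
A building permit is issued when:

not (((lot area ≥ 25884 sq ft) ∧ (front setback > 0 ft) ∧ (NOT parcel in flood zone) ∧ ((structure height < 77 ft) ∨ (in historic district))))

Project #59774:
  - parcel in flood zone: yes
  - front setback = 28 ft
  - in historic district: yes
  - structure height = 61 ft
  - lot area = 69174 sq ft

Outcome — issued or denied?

Issued

Atomic conditions:
  lot area ≥ 25884 sq ft: 69174 ≥ 25884 is true
  front setback > 0 ft: 28 > 0 is true
  NOT parcel in flood zone: yes → false
  structure height < 77 ft: 61 < 77 is true
  in historic district: yes → true
Combine:
[1.4] true OR true = true
[1] true AND true AND false AND true = false
[root] NOT false = true
Overall: true → issued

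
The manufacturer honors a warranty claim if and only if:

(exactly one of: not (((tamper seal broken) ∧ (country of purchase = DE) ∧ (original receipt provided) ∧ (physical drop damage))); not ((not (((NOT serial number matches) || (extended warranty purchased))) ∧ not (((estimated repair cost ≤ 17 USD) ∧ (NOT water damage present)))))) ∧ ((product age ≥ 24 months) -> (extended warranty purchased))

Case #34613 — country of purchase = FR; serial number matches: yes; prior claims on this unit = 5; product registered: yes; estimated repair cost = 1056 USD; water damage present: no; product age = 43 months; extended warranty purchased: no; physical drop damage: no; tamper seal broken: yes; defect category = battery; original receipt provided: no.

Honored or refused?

Refused

Atomic conditions:
  tamper seal broken: yes → true
  country of purchase = DE: FR == DE is false
  original receipt provided: no → false
  physical drop damage: no → false
  NOT serial number matches: yes → false
  extended warranty purchased: no → false
  estimated repair cost ≤ 17 USD: 1056 ≤ 17 is false
  NOT water damage present: no → true
  product age ≥ 24 months: 43 ≥ 24 is true
Combine:
[1.1.1] true AND false AND false AND false = false
[1.1] NOT false = true
[1.2.1.1.1] false OR false = false
[1.2.1.1] NOT false = true
[1.2.1.2.1] false AND true = false
[1.2.1.2] NOT false = true
[1.2.1] true AND true = true
[1.2] NOT true = false
[1] exactly-one(true, false) = true
[2] true → false = false
[root] true AND false = false
Overall: false → refused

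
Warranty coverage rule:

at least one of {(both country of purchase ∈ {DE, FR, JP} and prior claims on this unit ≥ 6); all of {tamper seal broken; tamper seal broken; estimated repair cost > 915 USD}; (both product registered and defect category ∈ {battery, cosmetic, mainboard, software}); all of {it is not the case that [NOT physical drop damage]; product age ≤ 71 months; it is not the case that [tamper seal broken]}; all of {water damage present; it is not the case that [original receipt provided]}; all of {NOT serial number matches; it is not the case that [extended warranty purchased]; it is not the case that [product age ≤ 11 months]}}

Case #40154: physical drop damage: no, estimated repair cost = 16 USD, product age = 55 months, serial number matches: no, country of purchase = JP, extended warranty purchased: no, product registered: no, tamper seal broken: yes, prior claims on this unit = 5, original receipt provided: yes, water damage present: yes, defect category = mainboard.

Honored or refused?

Honored

Atomic conditions:
  country of purchase ∈ {DE, FR, JP}: JP is in the set → true
  prior claims on this unit ≥ 6: 5 ≥ 6 is false
  tamper seal broken: yes → true
  estimated repair cost > 915 USD: 16 > 915 is false
  product registered: no → false
  defect category ∈ {battery, cosmetic, mainboard, software}: mainboard is in the set → true
  NOT physical drop damage: no → true
  product age ≤ 71 months: 55 ≤ 71 is true
  water damage present: yes → true
  original receipt provided: yes → true
  NOT serial number matches: no → true
  extended warranty purchased: no → false
  product age ≤ 11 months: 55 ≤ 11 is false
Combine:
[1] true AND false = false
[2] true AND true AND false = false
[3] false AND true = false
[4.1] NOT true = false
[4.3] NOT true = false
[4] false AND true AND false = false
[5.2] NOT true = false
[5] true AND false = false
[6.2] NOT false = true
[6.3] NOT false = true
[6] true AND true AND true = true
[root] false OR false OR false OR false OR false OR true = true
Overall: true → honored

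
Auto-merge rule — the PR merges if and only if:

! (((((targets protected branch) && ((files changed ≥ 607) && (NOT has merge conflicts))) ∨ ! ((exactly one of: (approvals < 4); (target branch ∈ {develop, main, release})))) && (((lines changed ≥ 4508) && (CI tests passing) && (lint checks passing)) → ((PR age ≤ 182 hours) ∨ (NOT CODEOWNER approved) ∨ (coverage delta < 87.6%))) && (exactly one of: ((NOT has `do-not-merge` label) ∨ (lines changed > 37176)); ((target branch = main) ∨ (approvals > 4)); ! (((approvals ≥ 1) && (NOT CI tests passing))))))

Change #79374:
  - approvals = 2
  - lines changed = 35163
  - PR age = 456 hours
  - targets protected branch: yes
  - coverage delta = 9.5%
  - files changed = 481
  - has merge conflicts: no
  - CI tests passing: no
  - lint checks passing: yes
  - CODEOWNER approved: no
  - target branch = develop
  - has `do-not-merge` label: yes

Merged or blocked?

Atomic conditions:
  targets protected branch: yes → true
  files changed ≥ 607: 481 ≥ 607 is false
  NOT has merge conflicts: no → true
  approvals < 4: 2 < 4 is true
  target branch ∈ {develop, main, release}: develop is in the set → true
  lines changed ≥ 4508: 35163 ≥ 4508 is true
  CI tests passing: no → false
  lint checks passing: yes → true
  PR age ≤ 182 hours: 456 ≤ 182 is false
  NOT CODEOWNER approved: no → true
  coverage delta < 87.6%: 9.5 < 87.6 is true
  NOT has `do-not-merge` label: yes → false
  lines changed > 37176: 35163 > 37176 is false
  target branch = main: develop == main is false
  approvals > 4: 2 > 4 is false
  approvals ≥ 1: 2 ≥ 1 is true
  NOT CI tests passing: no → true
Combine:
[1.1.1.2] false AND true = false
[1.1.1] true AND false = false
[1.1.2.1] exactly-one(true, true) = false
[1.1.2] NOT false = true
[1.1] false OR true = true
[1.2.1] true AND false AND true = false
[1.2.2] false OR true OR true = true
[1.2] false → true (antecedent false ⇒ implication holds) = true
[1.3.1] false OR false = false
[1.3.2] false OR false = false
[1.3.3.1] true AND true = true
[1.3.3] NOT true = false
[1.3] exactly-one(false, false, false) = false
[1] true AND true AND false = false
[root] NOT false = true
Overall: true → merged

Merged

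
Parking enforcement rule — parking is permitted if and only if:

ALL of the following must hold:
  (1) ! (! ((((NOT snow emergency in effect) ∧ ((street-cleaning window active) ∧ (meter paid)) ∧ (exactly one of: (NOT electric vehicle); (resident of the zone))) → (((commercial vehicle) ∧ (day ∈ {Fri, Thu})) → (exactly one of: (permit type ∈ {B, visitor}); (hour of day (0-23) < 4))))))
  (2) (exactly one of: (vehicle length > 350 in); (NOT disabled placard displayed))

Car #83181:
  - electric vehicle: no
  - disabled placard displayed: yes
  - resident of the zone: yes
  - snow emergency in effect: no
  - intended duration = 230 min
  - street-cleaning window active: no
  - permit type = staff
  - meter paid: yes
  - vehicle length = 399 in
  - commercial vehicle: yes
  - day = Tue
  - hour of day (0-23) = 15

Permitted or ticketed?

Atomic conditions:
  NOT snow emergency in effect: no → true
  street-cleaning window active: no → false
  meter paid: yes → true
  NOT electric vehicle: no → true
  resident of the zone: yes → true
  commercial vehicle: yes → true
  day ∈ {Fri, Thu}: Tue is not in the set → false
  permit type ∈ {B, visitor}: staff is not in the set → false
  hour of day (0-23) < 4: 15 < 4 is false
  vehicle length > 350 in: 399 > 350 is true
  NOT disabled placard displayed: yes → false
Combine:
[1.1.1.1.2] false AND true = false
[1.1.1.1.3] exactly-one(true, true) = false
[1.1.1.1] true AND false AND false = false
[1.1.1.2.1] true AND false = false
[1.1.1.2.2] exactly-one(false, false) = false
[1.1.1.2] false → false (antecedent false ⇒ implication holds) = true
[1.1.1] false → true (antecedent false ⇒ implication holds) = true
[1.1] NOT true = false
[1] NOT false = true
[2] exactly-one(true, false) = true
[root] true AND true = true
Overall: true → permitted

Permitted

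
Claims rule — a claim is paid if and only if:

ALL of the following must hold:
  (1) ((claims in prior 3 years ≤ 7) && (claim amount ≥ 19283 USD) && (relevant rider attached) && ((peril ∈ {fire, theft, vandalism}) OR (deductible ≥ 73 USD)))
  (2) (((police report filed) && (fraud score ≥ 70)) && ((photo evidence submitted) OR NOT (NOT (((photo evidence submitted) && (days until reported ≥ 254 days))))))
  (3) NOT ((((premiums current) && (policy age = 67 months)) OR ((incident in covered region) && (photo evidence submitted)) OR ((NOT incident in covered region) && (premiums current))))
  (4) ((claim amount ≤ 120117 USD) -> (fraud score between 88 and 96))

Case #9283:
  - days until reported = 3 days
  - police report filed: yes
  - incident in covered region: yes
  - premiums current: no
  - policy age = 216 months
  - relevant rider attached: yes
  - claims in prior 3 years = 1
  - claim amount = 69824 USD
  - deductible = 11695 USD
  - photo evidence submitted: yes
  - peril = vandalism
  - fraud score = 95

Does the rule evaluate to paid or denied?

Atomic conditions:
  claims in prior 3 years ≤ 7: 1 ≤ 7 is true
  claim amount ≥ 19283 USD: 69824 ≥ 19283 is true
  relevant rider attached: yes → true
  peril ∈ {fire, theft, vandalism}: vandalism is in the set → true
  deductible ≥ 73 USD: 11695 ≥ 73 is true
  police report filed: yes → true
  fraud score ≥ 70: 95 ≥ 70 is true
  photo evidence submitted: yes → true
  days until reported ≥ 254 days: 3 ≥ 254 is false
  premiums current: no → false
  policy age = 67 months: 216 == 67 is false
  incident in covered region: yes → true
  NOT incident in covered region: yes → false
  claim amount ≤ 120117 USD: 69824 ≤ 120117 is true
  fraud score between 88 and 96: 95 in [88, 96] is true
Combine:
[1.4] true OR true = true
[1] true AND true AND true AND true = true
[2.1] true AND true = true
[2.2.2.1.1] true AND false = false
[2.2.2.1] NOT false = true
[2.2.2] NOT true = false
[2.2] true OR false = true
[2] true AND true = true
[3.1.1] false AND false = false
[3.1.2] true AND true = true
[3.1.3] false AND false = false
[3.1] false OR true OR false = true
[3] NOT true = false
[4] true → true = true
[root] true AND true AND false AND true = false
Overall: false → denied

Denied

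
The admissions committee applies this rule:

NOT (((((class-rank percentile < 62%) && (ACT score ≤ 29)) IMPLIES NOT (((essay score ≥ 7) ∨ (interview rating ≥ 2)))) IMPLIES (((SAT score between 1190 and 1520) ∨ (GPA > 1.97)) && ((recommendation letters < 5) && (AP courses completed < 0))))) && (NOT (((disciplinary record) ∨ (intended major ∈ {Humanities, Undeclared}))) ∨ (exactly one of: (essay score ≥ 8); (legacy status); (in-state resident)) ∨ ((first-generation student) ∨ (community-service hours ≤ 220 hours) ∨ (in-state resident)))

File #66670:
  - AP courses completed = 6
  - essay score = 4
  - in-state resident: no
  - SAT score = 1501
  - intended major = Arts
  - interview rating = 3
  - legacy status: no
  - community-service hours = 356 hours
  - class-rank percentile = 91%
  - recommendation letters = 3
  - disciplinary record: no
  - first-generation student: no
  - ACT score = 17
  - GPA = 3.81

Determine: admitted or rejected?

Atomic conditions:
  class-rank percentile < 62%: 91 < 62 is false
  ACT score ≤ 29: 17 ≤ 29 is true
  essay score ≥ 7: 4 ≥ 7 is false
  interview rating ≥ 2: 3 ≥ 2 is true
  SAT score between 1190 and 1520: 1501 in [1190, 1520] is true
  GPA > 1.97: 3.81 > 1.97 is true
  recommendation letters < 5: 3 < 5 is true
  AP courses completed < 0: 6 < 0 is false
  disciplinary record: no → false
  intended major ∈ {Humanities, Undeclared}: Arts is not in the set → false
  essay score ≥ 8: 4 ≥ 8 is false
  legacy status: no → false
  in-state resident: no → false
  first-generation student: no → false
  community-service hours ≤ 220 hours: 356 ≤ 220 is false
Combine:
[1.1.1.1] false AND true = false
[1.1.1.2.1] false OR true = true
[1.1.1.2] NOT true = false
[1.1.1] false → false (antecedent false ⇒ implication holds) = true
[1.1.2.1] true OR true = true
[1.1.2.2] true AND false = false
[1.1.2] true AND false = false
[1.1] true → false = false
[1] NOT false = true
[2.1.1] false OR false = false
[2.1] NOT false = true
[2.2] exactly-one(false, false, false) = false
[2.3] false OR false OR false = false
[2] true OR false OR false = true
[root] true AND true = true
Overall: true → admitted

Admitted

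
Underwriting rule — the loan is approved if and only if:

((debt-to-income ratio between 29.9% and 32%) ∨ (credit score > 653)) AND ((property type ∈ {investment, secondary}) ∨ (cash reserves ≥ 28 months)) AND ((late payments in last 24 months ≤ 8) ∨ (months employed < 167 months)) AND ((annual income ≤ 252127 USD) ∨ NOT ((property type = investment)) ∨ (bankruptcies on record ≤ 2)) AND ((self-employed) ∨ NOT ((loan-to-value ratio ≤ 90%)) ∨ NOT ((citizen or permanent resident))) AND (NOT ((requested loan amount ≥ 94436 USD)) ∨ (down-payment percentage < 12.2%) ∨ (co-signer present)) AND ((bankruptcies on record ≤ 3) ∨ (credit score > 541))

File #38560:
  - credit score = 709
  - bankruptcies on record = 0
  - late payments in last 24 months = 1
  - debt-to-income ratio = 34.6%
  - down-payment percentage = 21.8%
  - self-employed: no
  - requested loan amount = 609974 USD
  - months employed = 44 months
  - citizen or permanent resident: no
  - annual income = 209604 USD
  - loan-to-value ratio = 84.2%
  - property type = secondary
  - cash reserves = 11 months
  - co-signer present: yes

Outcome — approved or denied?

Approved

Atomic conditions:
  debt-to-income ratio between 29.9% and 32%: 34.6 in [29.9, 32] is false
  credit score > 653: 709 > 653 is true
  property type ∈ {investment, secondary}: secondary is in the set → true
  cash reserves ≥ 28 months: 11 ≥ 28 is false
  late payments in last 24 months ≤ 8: 1 ≤ 8 is true
  months employed < 167 months: 44 < 167 is true
  annual income ≤ 252127 USD: 209604 ≤ 252127 is true
  property type = investment: secondary == investment is false
  bankruptcies on record ≤ 2: 0 ≤ 2 is true
  self-employed: no → false
  loan-to-value ratio ≤ 90%: 84.2 ≤ 90 is true
  citizen or permanent resident: no → false
  requested loan amount ≥ 94436 USD: 609974 ≥ 94436 is true
  down-payment percentage < 12.2%: 21.8 < 12.2 is false
  co-signer present: yes → true
  bankruptcies on record ≤ 3: 0 ≤ 3 is true
  credit score > 541: 709 > 541 is true
Combine:
[1] false OR true = true
[2] true OR false = true
[3] true OR true = true
[4.2] NOT false = true
[4] true OR true OR true = true
[5.2] NOT true = false
[5.3] NOT false = true
[5] false OR false OR true = true
[6.1] NOT true = false
[6] false OR false OR true = true
[7] true OR true = true
[root] true AND true AND true AND true AND true AND true AND true = true
Overall: true → approved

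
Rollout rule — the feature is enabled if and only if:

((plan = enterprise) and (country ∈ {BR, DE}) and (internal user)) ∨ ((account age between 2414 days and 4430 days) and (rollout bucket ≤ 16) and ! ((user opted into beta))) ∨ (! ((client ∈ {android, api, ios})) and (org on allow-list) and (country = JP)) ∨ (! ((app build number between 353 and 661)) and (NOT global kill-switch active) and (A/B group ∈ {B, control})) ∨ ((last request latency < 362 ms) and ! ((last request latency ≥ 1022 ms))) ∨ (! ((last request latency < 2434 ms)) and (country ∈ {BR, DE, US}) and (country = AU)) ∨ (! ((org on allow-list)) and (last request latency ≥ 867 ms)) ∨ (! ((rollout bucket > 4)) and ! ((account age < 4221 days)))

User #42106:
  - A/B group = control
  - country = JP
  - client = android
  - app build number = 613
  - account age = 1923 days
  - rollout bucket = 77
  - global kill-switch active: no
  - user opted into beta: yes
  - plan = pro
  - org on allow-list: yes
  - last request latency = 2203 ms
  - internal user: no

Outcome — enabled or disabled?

Atomic conditions:
  plan = enterprise: pro == enterprise is false
  country ∈ {BR, DE}: JP is not in the set → false
  internal user: no → false
  account age between 2414 days and 4430 days: 1923 in [2414, 4430] is false
  rollout bucket ≤ 16: 77 ≤ 16 is false
  user opted into beta: yes → true
  client ∈ {android, api, ios}: android is in the set → true
  org on allow-list: yes → true
  country = JP: JP == JP is true
  app build number between 353 and 661: 613 in [353, 661] is true
  NOT global kill-switch active: no → true
  A/B group ∈ {B, control}: control is in the set → true
  last request latency < 362 ms: 2203 < 362 is false
  last request latency ≥ 1022 ms: 2203 ≥ 1022 is true
  last request latency < 2434 ms: 2203 < 2434 is true
  country ∈ {BR, DE, US}: JP is not in the set → false
  country = AU: JP == AU is false
  last request latency ≥ 867 ms: 2203 ≥ 867 is true
  rollout bucket > 4: 77 > 4 is true
  account age < 4221 days: 1923 < 4221 is true
Combine:
[1] false AND false AND false = false
[2.3] NOT true = false
[2] false AND false AND false = false
[3.1] NOT true = false
[3] false AND true AND true = false
[4.1] NOT true = false
[4] false AND true AND true = false
[5.2] NOT true = false
[5] false AND false = false
[6.1] NOT true = false
[6] false AND false AND false = false
[7.1] NOT true = false
[7] false AND true = false
[8.1] NOT true = false
[8.2] NOT true = false
[8] false AND false = false
[root] false OR false OR false OR false OR false OR false OR false OR false = false
Overall: false → disabled

Disabled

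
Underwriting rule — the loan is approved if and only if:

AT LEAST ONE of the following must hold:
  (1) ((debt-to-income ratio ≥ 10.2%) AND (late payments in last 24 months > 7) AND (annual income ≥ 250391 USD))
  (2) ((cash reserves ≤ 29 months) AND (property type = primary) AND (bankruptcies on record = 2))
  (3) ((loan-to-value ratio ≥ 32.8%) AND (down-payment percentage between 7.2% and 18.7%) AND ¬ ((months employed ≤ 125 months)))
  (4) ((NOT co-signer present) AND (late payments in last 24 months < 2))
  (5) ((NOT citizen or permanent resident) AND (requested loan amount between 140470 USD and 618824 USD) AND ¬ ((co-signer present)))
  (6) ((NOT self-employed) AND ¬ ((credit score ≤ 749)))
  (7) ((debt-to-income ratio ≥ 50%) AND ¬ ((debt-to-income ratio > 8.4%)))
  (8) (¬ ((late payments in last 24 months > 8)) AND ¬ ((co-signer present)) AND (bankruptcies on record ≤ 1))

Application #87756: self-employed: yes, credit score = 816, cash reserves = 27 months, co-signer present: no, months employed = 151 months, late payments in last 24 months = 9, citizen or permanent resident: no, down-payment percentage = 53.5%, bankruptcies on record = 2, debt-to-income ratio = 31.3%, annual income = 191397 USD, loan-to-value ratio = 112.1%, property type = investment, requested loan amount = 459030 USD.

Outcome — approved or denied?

Atomic conditions:
  debt-to-income ratio ≥ 10.2%: 31.3 ≥ 10.2 is true
  late payments in last 24 months > 7: 9 > 7 is true
  annual income ≥ 250391 USD: 191397 ≥ 250391 is false
  cash reserves ≤ 29 months: 27 ≤ 29 is true
  property type = primary: investment == primary is false
  bankruptcies on record = 2: 2 == 2 is true
  loan-to-value ratio ≥ 32.8%: 112.1 ≥ 32.8 is true
  down-payment percentage between 7.2% and 18.7%: 53.5 in [7.2, 18.7] is false
  months employed ≤ 125 months: 151 ≤ 125 is false
  NOT co-signer present: no → true
  late payments in last 24 months < 2: 9 < 2 is false
  NOT citizen or permanent resident: no → true
  requested loan amount between 140470 USD and 618824 USD: 459030 in [140470, 618824] is true
  co-signer present: no → false
  NOT self-employed: yes → false
  credit score ≤ 749: 816 ≤ 749 is false
  debt-to-income ratio ≥ 50%: 31.3 ≥ 50 is false
  debt-to-income ratio > 8.4%: 31.3 > 8.4 is true
  late payments in last 24 months > 8: 9 > 8 is true
  bankruptcies on record ≤ 1: 2 ≤ 1 is false
Combine:
[1] true AND true AND false = false
[2] true AND false AND true = false
[3.3] NOT false = true
[3] true AND false AND true = false
[4] true AND false = false
[5.3] NOT false = true
[5] true AND true AND true = true
[6.2] NOT false = true
[6] false AND true = false
[7.2] NOT true = false
[7] false AND false = false
[8.1] NOT true = false
[8.2] NOT false = true
[8] false AND true AND false = false
[root] false OR false OR false OR false OR true OR false OR false OR false = true
Overall: true → approved

Approved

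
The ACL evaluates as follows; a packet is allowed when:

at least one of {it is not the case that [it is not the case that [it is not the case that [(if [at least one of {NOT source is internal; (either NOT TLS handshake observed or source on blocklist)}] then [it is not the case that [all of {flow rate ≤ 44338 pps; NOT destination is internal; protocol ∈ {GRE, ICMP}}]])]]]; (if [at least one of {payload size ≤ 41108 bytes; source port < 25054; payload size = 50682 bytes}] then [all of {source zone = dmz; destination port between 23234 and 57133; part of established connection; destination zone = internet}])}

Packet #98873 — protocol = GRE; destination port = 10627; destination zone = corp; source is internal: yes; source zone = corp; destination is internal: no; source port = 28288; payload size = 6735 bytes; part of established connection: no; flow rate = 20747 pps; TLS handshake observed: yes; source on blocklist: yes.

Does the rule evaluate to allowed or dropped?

Atomic conditions:
  NOT source is internal: yes → false
  NOT TLS handshake observed: yes → false
  source on blocklist: yes → true
  flow rate ≤ 44338 pps: 20747 ≤ 44338 is true
  NOT destination is internal: no → true
  protocol ∈ {GRE, ICMP}: GRE is in the set → true
  payload size ≤ 41108 bytes: 6735 ≤ 41108 is true
  source port < 25054: 28288 < 25054 is false
  payload size = 50682 bytes: 6735 == 50682 is false
  source zone = dmz: corp == dmz is false
  destination port between 23234 and 57133: 10627 in [23234, 57133] is false
  part of established connection: no → false
  destination zone = internet: corp == internet is false
Combine:
[1.1.1.1.1.2] false OR true = true
[1.1.1.1.1] false OR true = true
[1.1.1.1.2.1] true AND true AND true = true
[1.1.1.1.2] NOT true = false
[1.1.1.1] true → false = false
[1.1.1] NOT false = true
[1.1] NOT true = false
[1] NOT false = true
[2.1] true OR false OR false = true
[2.2] false AND false AND false AND false = false
[2] true → false = false
[root] true OR false = true
Overall: true → allowed

Allowed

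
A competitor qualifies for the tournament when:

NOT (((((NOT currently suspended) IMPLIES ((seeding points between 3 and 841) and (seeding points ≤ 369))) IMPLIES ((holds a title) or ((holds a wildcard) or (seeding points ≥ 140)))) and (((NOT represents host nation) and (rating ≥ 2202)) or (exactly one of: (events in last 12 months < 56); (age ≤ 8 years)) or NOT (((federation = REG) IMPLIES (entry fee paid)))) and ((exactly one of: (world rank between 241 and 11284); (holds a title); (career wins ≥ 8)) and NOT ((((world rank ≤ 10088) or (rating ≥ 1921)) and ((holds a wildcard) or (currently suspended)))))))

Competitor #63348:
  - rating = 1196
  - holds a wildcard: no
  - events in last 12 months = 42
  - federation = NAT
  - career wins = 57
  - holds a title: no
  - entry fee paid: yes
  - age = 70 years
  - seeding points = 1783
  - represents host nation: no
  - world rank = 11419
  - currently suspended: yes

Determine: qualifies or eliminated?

Atomic conditions:
  NOT currently suspended: yes → false
  seeding points between 3 and 841: 1783 in [3, 841] is false
  seeding points ≤ 369: 1783 ≤ 369 is false
  holds a title: no → false
  holds a wildcard: no → false
  seeding points ≥ 140: 1783 ≥ 140 is true
  NOT represents host nation: no → true
  rating ≥ 2202: 1196 ≥ 2202 is false
  events in last 12 months < 56: 42 < 56 is true
  age ≤ 8 years: 70 ≤ 8 is false
  federation = REG: NAT == REG is false
  entry fee paid: yes → true
  world rank between 241 and 11284: 11419 in [241, 11284] is false
  career wins ≥ 8: 57 ≥ 8 is true
  world rank ≤ 10088: 11419 ≤ 10088 is false
  rating ≥ 1921: 1196 ≥ 1921 is false
  currently suspended: yes → true
Combine:
[1.1.1.2] false AND false = false
[1.1.1] false → false (antecedent false ⇒ implication holds) = true
[1.1.2.2] false OR true = true
[1.1.2] false OR true = true
[1.1] true → true = true
[1.2.1] true AND false = false
[1.2.2] exactly-one(true, false) = true
[1.2.3.1] false → true (antecedent false ⇒ implication holds) = true
[1.2.3] NOT true = false
[1.2] false OR true OR false = true
[1.3.1] exactly-one(false, false, true) = true
[1.3.2.1.1] false OR false = false
[1.3.2.1.2] false OR true = true
[1.3.2.1] false AND true = false
[1.3.2] NOT false = true
[1.3] true AND true = true
[1] true AND true AND true = true
[root] NOT true = false
Overall: false → eliminated

Eliminated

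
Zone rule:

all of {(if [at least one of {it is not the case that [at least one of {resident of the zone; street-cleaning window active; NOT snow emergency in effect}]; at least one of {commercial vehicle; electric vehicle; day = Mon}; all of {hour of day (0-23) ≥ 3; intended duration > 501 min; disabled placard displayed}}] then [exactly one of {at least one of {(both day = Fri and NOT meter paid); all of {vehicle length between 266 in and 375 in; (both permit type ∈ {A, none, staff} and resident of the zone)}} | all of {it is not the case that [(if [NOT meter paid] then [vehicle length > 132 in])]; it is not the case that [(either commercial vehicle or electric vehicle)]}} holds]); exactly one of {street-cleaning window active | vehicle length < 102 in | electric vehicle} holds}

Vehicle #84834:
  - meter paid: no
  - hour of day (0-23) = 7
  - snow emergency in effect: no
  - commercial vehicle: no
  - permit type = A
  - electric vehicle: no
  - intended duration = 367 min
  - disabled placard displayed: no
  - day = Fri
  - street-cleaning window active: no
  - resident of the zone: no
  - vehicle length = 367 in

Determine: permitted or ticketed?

Ticketed

Atomic conditions:
  resident of the zone: no → false
  street-cleaning window active: no → false
  NOT snow emergency in effect: no → true
  commercial vehicle: no → false
  electric vehicle: no → false
  day = Mon: Fri == Mon is false
  hour of day (0-23) ≥ 3: 7 ≥ 3 is true
  intended duration > 501 min: 367 > 501 is false
  disabled placard displayed: no → false
  day = Fri: Fri == Fri is true
  NOT meter paid: no → true
  vehicle length between 266 in and 375 in: 367 in [266, 375] is true
  permit type ∈ {A, none, staff}: A is in the set → true
  vehicle length > 132 in: 367 > 132 is true
  vehicle length < 102 in: 367 < 102 is false
Combine:
[1.1.1.1] false OR false OR true = true
[1.1.1] NOT true = false
[1.1.2] false OR false OR false = false
[1.1.3] true AND false AND false = false
[1.1] false OR false OR false = false
[1.2.1.1] true AND true = true
[1.2.1.2.2] true AND false = false
[1.2.1.2] true AND false = false
[1.2.1] true OR false = true
[1.2.2.1.1] true → true = true
[1.2.2.1] NOT true = false
[1.2.2.2.1] false OR false = false
[1.2.2.2] NOT false = true
[1.2.2] false AND true = false
[1.2] exactly-one(true, false) = true
[1] false → true (antecedent false ⇒ implication holds) = true
[2] exactly-one(false, false, false) = false
[root] true AND false = false
Overall: false → ticketed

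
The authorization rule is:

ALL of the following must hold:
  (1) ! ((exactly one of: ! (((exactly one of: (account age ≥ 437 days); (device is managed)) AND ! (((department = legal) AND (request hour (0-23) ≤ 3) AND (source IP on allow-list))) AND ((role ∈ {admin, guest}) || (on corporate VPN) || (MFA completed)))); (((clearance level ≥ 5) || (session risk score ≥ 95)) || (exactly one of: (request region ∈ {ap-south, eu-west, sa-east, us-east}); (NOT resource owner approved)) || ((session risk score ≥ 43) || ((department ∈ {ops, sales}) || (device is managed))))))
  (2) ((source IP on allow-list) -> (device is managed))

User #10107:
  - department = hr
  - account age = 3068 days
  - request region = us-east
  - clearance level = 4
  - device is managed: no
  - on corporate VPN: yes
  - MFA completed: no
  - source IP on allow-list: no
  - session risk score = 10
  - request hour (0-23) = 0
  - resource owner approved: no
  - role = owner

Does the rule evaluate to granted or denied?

Granted

Atomic conditions:
  account age ≥ 437 days: 3068 ≥ 437 is true
  device is managed: no → false
  department = legal: hr == legal is false
  request hour (0-23) ≤ 3: 0 ≤ 3 is true
  source IP on allow-list: no → false
  role ∈ {admin, guest}: owner is not in the set → false
  on corporate VPN: yes → true
  MFA completed: no → false
  clearance level ≥ 5: 4 ≥ 5 is false
  session risk score ≥ 95: 10 ≥ 95 is false
  request region ∈ {ap-south, eu-west, sa-east, us-east}: us-east is in the set → true
  NOT resource owner approved: no → true
  session risk score ≥ 43: 10 ≥ 43 is false
  department ∈ {ops, sales}: hr is not in the set → false
Combine:
[1.1.1.1.1] exactly-one(true, false) = true
[1.1.1.1.2.1] false AND true AND false = false
[1.1.1.1.2] NOT false = true
[1.1.1.1.3] false OR true OR false = true
[1.1.1.1] true AND true AND true = true
[1.1.1] NOT true = false
[1.1.2.1] false OR false = false
[1.1.2.2] exactly-one(true, true) = false
[1.1.2.3.2] false OR false = false
[1.1.2.3] false OR false = false
[1.1.2] false OR false OR false = false
[1.1] exactly-one(false, false) = false
[1] NOT false = true
[2] false → false (antecedent false ⇒ implication holds) = true
[root] true AND true = true
Overall: true → granted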